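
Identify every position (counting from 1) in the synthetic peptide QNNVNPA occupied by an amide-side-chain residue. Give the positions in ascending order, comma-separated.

Matching residues: Q1, N2, N3, N5.

1, 2, 3, 5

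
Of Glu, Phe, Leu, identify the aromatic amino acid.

F, W, and Y each carry an aromatic ring on the side chain.
Of the listed options, only Phe belongs to this group.

Phe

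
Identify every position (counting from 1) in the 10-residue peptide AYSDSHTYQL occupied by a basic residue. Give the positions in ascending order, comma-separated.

6

Matching residues: H6.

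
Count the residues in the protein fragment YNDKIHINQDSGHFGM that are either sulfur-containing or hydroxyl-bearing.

Sulfur-containing: C, M. Hydroxyl-bearing: S, T, Y.
Sulfur-containing residues here: M16 (1).
Hydroxyl-bearing residues here: Y1, S11 (2).
The two groups share no amino acid, so total = 1 + 2 = 3.

3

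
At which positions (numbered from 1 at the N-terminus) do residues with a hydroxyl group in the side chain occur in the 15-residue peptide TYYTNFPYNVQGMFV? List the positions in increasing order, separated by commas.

1, 2, 3, 4, 8

S, T, and Y are the three residues with a side-chain hydroxyl.
Matching residues: T1, Y2, Y3, T4, Y8.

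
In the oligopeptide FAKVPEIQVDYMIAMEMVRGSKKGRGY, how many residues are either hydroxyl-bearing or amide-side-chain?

4

Hydroxyl-bearing: S, T, Y. Amide-side-chain: N, Q.
Hydroxyl-bearing residues here: Y11, S21, Y27 (3).
Amide-side-chain residues here: Q8 (1).
The two groups share no amino acid, so total = 3 + 1 = 4.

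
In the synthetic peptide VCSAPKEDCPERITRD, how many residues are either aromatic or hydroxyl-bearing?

Aromatic: F, W, Y. Hydroxyl-bearing: S, T, Y.
Aromatic residues here: none (0).
Hydroxyl-bearing residues here: S3, T14 (2).
(Y belongs to both groups, but none appear in this sequence.) Total = 0 + 2 = 2.

2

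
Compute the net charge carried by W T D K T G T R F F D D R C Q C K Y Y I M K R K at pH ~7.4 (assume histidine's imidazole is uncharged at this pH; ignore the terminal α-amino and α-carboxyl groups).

+4

Near pH 7.4, K and R contribute +1 each, D and E contribute −1 each, and every other side chain (His included, as stated) is uncharged.
Positive (K, R): K4, R8, R13, K17, K22, R23, K24 → +7.
Negative (D, E): D3, D11, D12 → −3.
Net charge = (+7) + (−3) = +4.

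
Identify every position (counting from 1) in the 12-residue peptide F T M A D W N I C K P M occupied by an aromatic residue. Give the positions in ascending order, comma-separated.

The aromatic amino acids are Phe (F, benzyl), Trp (W, indole), and Tyr (Y, phenol).
Matching residues: F1, W6.

1, 6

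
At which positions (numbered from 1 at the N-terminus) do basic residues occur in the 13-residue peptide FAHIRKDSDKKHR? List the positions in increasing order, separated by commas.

K, R, and H are the three residues with basic side chains (ε-amine, guanidinium, and imidazole respectively).
Matching residues: H3, R5, K6, K10, K11, H12, R13.

3, 5, 6, 10, 11, 12, 13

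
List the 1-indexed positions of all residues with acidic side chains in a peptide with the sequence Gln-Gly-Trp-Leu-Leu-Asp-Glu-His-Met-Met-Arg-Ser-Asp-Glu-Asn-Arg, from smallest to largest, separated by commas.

6, 7, 13, 14

The acidic residues are Asp (D) and Glu (E), whose side chains end in a carboxylate group.
Matching residues: Asp6, Glu7, Asp13, Glu14.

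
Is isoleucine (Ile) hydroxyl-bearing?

S, T, and Y are the three residues with a side-chain hydroxyl.
Isoleucine is not in this group.

No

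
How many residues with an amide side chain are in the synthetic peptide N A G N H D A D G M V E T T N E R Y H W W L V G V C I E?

The amide-side-chain residues are Asn (N) and Gln (Q).
Matching residues: N1, N4, N15.

3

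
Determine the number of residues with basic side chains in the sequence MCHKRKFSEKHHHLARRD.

10

The basic amino acids are Lys (K), Arg (R), and His (H).
Matching residues: H3, K4, R5, K6, K10, H11, H12, H13, R16, R17.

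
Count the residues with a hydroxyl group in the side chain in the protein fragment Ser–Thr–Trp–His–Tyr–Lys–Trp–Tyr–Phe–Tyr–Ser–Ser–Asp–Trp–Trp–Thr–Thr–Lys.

9

Serine (S), threonine (T), and tyrosine (Y) each carry a hydroxyl group on the side chain.
Matching residues: Ser1, Thr2, Tyr5, Tyr8, Tyr10, Ser11, Ser12, Thr16, Thr17.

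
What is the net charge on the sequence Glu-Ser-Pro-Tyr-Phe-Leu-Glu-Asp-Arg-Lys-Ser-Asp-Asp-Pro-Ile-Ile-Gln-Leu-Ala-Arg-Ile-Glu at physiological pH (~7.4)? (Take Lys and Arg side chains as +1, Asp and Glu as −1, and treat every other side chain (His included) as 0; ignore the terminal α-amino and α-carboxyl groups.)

-3

Positive (K, R): Arg9, Lys10, Arg20 → +3.
Negative (D, E): Glu1, Glu7, Asp8, Asp12, Asp13, Glu22 → −6.
Net charge = (+3) + (−6) = −3.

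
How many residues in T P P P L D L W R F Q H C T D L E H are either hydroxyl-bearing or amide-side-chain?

3

Hydroxyl-bearing: S, T, Y. Amide-side-chain: N, Q.
Hydroxyl-bearing residues here: T1, T14 (2).
Amide-side-chain residues here: Q11 (1).
The two groups share no amino acid, so total = 2 + 1 = 3.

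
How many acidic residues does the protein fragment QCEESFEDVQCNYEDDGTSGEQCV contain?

Aspartate (D) and glutamate (E) have carboxylic-acid side chains and are the acidic amino acids.
Matching residues: E3, E4, E7, D8, E14, D15, D16, E21.

8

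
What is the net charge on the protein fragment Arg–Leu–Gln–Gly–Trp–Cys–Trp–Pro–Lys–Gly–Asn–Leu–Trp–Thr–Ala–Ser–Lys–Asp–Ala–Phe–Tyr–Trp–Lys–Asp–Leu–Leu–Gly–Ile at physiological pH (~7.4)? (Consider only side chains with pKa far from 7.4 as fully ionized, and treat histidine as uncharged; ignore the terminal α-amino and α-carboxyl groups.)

Near pH 7.4, K and R contribute +1 each, D and E contribute −1 each, and every other side chain (His included, as stated) is uncharged.
Positive (K, R): Arg1, Lys9, Lys17, Lys23 → +4.
Negative (D, E): Asp18, Asp24 → −2.
Net charge = (+4) + (−2) = +2.

+2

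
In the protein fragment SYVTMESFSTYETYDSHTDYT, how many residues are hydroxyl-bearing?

S, T, and Y are the three residues with a side-chain hydroxyl.
Matching residues: S1, Y2, T4, S7, S9, T10, Y11, T13, Y14, S16, T18, Y20, T21.

13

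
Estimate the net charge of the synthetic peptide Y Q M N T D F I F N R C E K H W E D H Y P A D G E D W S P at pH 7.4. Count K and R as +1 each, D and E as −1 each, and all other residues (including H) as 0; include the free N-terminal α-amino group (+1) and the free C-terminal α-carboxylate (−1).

Positive (K, R): R11, K14 → +2.
Negative (D, E): D6, E13, E17, D18, D23, E25, D26 → −7.
The N-terminus (+1) and C-terminus (−1) cancel.
Net charge = (+2) + (−7) = −5.

-5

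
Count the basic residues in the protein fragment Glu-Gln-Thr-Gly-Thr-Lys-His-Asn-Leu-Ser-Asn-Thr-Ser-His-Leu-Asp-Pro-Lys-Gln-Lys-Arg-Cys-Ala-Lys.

7

The basic amino acids are Lys (K), Arg (R), and His (H).
Matching residues: Lys6, His7, His14, Lys18, Lys20, Arg21, Lys24.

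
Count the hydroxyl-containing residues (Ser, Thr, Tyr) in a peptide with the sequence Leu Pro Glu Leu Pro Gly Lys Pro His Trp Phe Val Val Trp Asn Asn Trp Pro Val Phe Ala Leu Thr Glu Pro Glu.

Matching residues: Thr23.

1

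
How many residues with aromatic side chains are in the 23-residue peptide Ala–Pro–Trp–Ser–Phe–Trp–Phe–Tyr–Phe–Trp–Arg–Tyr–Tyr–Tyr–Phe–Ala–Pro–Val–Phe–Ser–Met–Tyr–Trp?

14

F, W, and Y each carry an aromatic ring on the side chain.
Matching residues: Trp3, Phe5, Trp6, Phe7, Tyr8, Phe9, Trp10, Tyr12, Tyr13, Tyr14, Phe15, Phe19, Tyr22, Trp23.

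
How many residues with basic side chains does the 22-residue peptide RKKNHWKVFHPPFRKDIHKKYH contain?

12

Lysine (K), arginine (R), and histidine (H) have basic, nitrogen-containing side chains.
Matching residues: R1, K2, K3, H5, K7, H10, R14, K15, H18, K19, K20, H22.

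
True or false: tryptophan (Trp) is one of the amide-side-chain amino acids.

False

Asparagine (N) and glutamine (Q) have uncharged amide side chains.
Tryptophan is not in this group.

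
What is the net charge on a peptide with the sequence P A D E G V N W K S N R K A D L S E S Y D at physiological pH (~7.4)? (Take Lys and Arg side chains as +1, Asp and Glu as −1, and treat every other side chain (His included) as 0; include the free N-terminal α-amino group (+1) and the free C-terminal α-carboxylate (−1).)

-2

Positive (K, R): K9, R12, K13 → +3.
Negative (D, E): D3, E4, D15, E18, D21 → −5.
The N-terminus (+1) and C-terminus (−1) cancel.
Net charge = (+3) + (−5) = −2.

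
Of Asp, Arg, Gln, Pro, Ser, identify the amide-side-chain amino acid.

Gln

Only N (asparagine) and Q (glutamine) carry a side-chain carboxamide.
Of the listed options, only Gln belongs to this group.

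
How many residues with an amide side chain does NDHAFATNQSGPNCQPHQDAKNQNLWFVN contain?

The amide-side-chain residues are Asn (N) and Gln (Q).
Matching residues: N1, N8, Q9, N13, Q15, Q18, N22, Q23, N24, N29.

10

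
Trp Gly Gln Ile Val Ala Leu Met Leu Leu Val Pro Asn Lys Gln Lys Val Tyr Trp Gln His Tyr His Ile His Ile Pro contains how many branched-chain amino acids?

9

V, L, and I make up the branched-chain aliphatic group.
Matching residues: Ile4, Val5, Leu7, Leu9, Leu10, Val11, Val17, Ile24, Ile26.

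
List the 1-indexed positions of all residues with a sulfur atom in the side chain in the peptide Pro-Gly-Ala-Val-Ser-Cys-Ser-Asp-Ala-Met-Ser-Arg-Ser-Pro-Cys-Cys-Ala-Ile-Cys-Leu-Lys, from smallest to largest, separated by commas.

Only Cys (C) and Met (M) have a sulfur atom in the side chain.
Matching residues: Cys6, Met10, Cys15, Cys16, Cys19.

6, 10, 15, 16, 19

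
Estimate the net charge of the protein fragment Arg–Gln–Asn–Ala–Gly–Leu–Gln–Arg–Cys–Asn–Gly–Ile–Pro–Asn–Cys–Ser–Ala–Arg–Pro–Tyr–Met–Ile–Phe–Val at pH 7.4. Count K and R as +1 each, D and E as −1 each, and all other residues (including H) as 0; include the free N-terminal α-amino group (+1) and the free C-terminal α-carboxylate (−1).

Positive (K, R): Arg1, Arg8, Arg18 → +3.
Negative (D, E): none → −0.
The N-terminus (+1) and C-terminus (−1) cancel.
Net charge = (+3) + (−0) = +3.

+3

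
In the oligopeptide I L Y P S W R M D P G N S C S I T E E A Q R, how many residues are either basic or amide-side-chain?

4

Basic: H, K, R. Amide-side-chain: N, Q.
Basic residues here: R7, R22 (2).
Amide-side-chain residues here: N12, Q21 (2).
The two groups share no amino acid, so total = 2 + 2 = 4.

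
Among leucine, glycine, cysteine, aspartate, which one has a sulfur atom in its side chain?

cysteine

The sulfur-bearing residues are cysteine (–SH) and methionine (–S–CH₃).
Of the listed options, only cysteine belongs to this group.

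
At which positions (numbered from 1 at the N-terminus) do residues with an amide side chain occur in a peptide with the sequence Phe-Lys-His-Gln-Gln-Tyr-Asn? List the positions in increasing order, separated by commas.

4, 5, 7

The amide-side-chain residues are Asn (N) and Gln (Q).
Matching residues: Gln4, Gln5, Asn7.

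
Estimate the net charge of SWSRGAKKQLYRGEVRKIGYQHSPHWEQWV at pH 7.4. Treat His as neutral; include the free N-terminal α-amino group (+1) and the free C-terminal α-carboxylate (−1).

+4

Near pH 7.4, K and R contribute +1 each, D and E contribute −1 each, and every other side chain (His included, as stated) is uncharged.
Positive (K, R): R4, K7, K8, R12, R16, K17 → +6.
Negative (D, E): E14, E27 → −2.
The N-terminus (+1) and C-terminus (−1) cancel.
Net charge = (+6) + (−2) = +4.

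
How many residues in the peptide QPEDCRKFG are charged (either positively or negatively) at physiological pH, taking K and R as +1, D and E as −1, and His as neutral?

4

Charged side chains at pH ~7.4: K, R (positive); D, E (negative).
Matching residues: E3, D4, R6, K7.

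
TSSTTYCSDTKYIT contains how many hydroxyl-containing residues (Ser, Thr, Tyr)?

Matching residues: T1, S2, S3, T4, T5, Y6, S8, T10, Y12, T14.

10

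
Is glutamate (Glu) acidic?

Only D (aspartate) and E (glutamate) carry a side-chain carboxylic acid.
Glutamate is in this group.

Yes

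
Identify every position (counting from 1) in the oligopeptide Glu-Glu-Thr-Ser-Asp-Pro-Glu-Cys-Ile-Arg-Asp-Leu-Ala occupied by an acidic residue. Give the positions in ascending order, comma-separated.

Matching residues: Glu1, Glu2, Asp5, Glu7, Asp11.

1, 2, 5, 7, 11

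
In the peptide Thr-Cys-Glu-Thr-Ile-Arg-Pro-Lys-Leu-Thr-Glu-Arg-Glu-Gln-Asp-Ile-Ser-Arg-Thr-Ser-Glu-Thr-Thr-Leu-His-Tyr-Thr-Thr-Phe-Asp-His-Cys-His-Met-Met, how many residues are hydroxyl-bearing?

S, T, and Y are the three residues with a side-chain hydroxyl.
Matching residues: Thr1, Thr4, Thr10, Ser17, Thr19, Ser20, Thr22, Thr23, Tyr26, Thr27, Thr28.

11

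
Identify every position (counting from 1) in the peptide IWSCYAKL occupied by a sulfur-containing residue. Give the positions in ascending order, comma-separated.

4

Matching residues: C4.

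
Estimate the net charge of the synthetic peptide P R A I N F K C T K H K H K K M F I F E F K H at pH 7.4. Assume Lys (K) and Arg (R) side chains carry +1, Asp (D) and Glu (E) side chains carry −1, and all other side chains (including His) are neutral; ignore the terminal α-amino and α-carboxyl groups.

Positive (K, R): R2, K7, K10, K12, K14, K15, K22 → +7.
Negative (D, E): E20 → −1.
Net charge = (+7) + (−1) = +6.

+6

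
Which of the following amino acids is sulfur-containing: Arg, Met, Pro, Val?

Met

Only Cys (C) and Met (M) have a sulfur atom in the side chain.
Of the listed options, only Met belongs to this group.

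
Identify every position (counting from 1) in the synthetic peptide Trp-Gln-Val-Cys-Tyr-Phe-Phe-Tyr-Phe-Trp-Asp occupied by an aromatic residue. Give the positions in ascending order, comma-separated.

1, 5, 6, 7, 8, 9, 10

Phenylalanine (F), tryptophan (W), and tyrosine (Y) have aromatic ring side chains.
Matching residues: Trp1, Tyr5, Phe6, Phe7, Tyr8, Phe9, Trp10.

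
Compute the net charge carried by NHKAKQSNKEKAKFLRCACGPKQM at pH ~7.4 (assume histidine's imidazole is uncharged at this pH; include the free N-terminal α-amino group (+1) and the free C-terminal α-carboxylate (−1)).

Near pH 7.4, K and R contribute +1 each, D and E contribute −1 each, and every other side chain (His included, as stated) is uncharged.
Positive (K, R): K3, K5, K9, K11, K13, R16, K22 → +7.
Negative (D, E): E10 → −1.
The N-terminus (+1) and C-terminus (−1) cancel.
Net charge = (+7) + (−1) = +6.

+6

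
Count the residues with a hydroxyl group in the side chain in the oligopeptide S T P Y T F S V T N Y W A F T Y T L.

10

The –OH-bearing residues are Ser, Thr (aliphatic alcohols), and Tyr (phenol).
Matching residues: S1, T2, Y4, T5, S7, T9, Y11, T15, Y16, T17.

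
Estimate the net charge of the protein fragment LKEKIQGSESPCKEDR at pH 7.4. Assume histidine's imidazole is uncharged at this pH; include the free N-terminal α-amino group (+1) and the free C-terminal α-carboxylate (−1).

Near pH 7.4, K and R contribute +1 each, D and E contribute −1 each, and every other side chain (His included, as stated) is uncharged.
Positive (K, R): K2, K4, K13, R16 → +4.
Negative (D, E): E3, E9, E14, D15 → −4.
The N-terminus (+1) and C-terminus (−1) cancel.
Net charge = (+4) + (−4) = 0.

0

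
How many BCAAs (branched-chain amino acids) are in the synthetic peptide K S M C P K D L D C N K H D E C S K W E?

Valine (V), leucine (L), and isoleucine (I) are the branched-chain amino acids.
Matching residues: L8.

1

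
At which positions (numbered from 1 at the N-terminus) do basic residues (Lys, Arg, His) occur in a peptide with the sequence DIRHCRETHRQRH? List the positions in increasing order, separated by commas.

3, 4, 6, 9, 10, 12, 13

Matching residues: R3, H4, R6, H9, R10, R12, H13.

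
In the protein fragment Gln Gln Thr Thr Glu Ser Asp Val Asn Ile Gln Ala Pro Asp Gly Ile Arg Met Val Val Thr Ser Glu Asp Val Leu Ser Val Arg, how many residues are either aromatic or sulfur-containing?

1

Aromatic: F, W, Y. Sulfur-containing: C, M.
Aromatic residues here: none (0).
Sulfur-containing residues here: Met18 (1).
The two groups share no amino acid, so total = 0 + 1 = 1.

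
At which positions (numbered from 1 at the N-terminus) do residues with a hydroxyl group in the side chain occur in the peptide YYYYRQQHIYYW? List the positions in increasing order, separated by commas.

1, 2, 3, 4, 10, 11

The –OH-bearing residues are Ser, Thr (aliphatic alcohols), and Tyr (phenol).
Matching residues: Y1, Y2, Y3, Y4, Y10, Y11.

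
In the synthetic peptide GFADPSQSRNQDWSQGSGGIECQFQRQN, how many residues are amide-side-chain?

8

The amide-side-chain residues are Asn (N) and Gln (Q).
Matching residues: Q7, N10, Q11, Q15, Q23, Q25, Q27, N28.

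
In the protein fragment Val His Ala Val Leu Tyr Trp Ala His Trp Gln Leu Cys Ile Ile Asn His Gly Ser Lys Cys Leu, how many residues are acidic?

0

The acidic residues are Asp (D) and Glu (E), whose side chains end in a carboxylate group.
None of the 22 residues belong to this group.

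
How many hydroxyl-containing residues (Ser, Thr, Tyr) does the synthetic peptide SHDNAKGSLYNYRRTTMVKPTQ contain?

7

Matching residues: S1, S8, Y10, Y12, T15, T16, T21.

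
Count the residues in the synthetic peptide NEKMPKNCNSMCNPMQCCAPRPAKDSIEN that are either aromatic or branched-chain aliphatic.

1

Aromatic: F, W, Y. Branched-chain aliphatic: I, L, V.
Aromatic residues here: none (0).
Branched-chain aliphatic residues here: I27 (1).
The two groups share no amino acid, so total = 0 + 1 = 1.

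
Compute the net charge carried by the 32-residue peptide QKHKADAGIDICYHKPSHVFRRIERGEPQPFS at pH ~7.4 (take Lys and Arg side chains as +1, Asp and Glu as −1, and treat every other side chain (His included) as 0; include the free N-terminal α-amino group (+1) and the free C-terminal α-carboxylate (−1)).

Positive (K, R): K2, K4, K15, R21, R22, R25 → +6.
Negative (D, E): D6, D10, E24, E27 → −4.
The N-terminus (+1) and C-terminus (−1) cancel.
Net charge = (+6) + (−4) = +2.

+2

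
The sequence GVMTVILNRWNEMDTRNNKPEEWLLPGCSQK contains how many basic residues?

The basic amino acids are Lys (K), Arg (R), and His (H).
Matching residues: R9, R16, K19, K31.

4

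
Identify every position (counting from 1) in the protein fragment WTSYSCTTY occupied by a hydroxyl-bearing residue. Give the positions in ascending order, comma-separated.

2, 3, 4, 5, 7, 8, 9

Serine (S), threonine (T), and tyrosine (Y) each carry a hydroxyl group on the side chain.
Matching residues: T2, S3, Y4, S5, T7, T8, Y9.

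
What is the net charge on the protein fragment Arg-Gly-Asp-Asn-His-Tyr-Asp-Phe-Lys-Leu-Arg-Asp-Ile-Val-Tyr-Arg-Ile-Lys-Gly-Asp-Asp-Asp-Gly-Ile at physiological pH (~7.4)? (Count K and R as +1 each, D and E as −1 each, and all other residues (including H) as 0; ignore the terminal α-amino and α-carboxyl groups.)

-1

Positive (K, R): Arg1, Lys9, Arg11, Arg16, Lys18 → +5.
Negative (D, E): Asp3, Asp7, Asp12, Asp20, Asp21, Asp22 → −6.
Net charge = (+5) + (−6) = −1.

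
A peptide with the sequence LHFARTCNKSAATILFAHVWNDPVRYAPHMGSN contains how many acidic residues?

The acidic residues are Asp (D) and Glu (E), whose side chains end in a carboxylate group.
Matching residues: D22.

1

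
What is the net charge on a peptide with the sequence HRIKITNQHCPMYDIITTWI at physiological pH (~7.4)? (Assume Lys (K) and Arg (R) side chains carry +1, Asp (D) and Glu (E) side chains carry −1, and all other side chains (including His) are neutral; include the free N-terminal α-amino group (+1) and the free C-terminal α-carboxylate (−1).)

+1

Positive (K, R): R2, K4 → +2.
Negative (D, E): D14 → −1.
The N-terminus (+1) and C-terminus (−1) cancel.
Net charge = (+2) + (−1) = +1.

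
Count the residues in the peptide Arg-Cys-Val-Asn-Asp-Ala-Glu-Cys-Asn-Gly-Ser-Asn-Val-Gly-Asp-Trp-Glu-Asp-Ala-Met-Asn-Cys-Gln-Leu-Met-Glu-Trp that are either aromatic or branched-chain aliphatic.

Aromatic: F, W, Y. Branched-chain aliphatic: I, L, V.
Aromatic residues here: Trp16, Trp27 (2).
Branched-chain aliphatic residues here: Val3, Val13, Leu24 (3).
The two groups share no amino acid, so total = 2 + 3 = 5.

5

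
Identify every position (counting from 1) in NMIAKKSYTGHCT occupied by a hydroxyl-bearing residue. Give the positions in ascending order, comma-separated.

7, 8, 9, 13

Matching residues: S7, Y8, T9, T13.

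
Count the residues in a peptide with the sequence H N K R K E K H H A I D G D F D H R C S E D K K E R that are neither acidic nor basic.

7

Acidic: D, E. Basic: K, R, H. All other residues are neither.
Matching residues: N2, A10, I11, G13, F15, C19, S20.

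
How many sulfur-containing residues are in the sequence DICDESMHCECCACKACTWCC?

Cysteine (C, thiol) and methionine (M, thioether) are the two sulfur-containing amino acids.
Matching residues: C3, M7, C9, C11, C12, C14, C17, C20, C21.

9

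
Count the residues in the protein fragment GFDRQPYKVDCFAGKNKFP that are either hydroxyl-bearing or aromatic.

Hydroxyl-bearing: S, T, Y. Aromatic: F, W, Y.
Hydroxyl-bearing residues here: Y7 (1).
Aromatic residues here: F2, Y7, F12, F18 (4).
Y is in both groups, so the 1 Y residue must not be double-counted.
Total = 1 + 4 − 1 = 4.

4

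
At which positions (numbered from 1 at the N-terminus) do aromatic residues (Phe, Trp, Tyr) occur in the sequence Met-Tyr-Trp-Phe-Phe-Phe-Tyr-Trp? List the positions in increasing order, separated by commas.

Matching residues: Tyr2, Trp3, Phe4, Phe5, Phe6, Tyr7, Trp8.

2, 3, 4, 5, 6, 7, 8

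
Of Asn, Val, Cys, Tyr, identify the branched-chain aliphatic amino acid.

The BCAAs are Val, Leu, and Ile — aliphatic side chains with a branch point.
Of the listed options, only Val belongs to this group.

Val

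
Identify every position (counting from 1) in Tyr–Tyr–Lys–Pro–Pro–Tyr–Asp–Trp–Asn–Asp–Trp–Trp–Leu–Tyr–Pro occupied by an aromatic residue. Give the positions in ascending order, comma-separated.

Phenylalanine (F), tryptophan (W), and tyrosine (Y) have aromatic ring side chains.
Matching residues: Tyr1, Tyr2, Tyr6, Trp8, Trp11, Trp12, Tyr14.

1, 2, 6, 8, 11, 12, 14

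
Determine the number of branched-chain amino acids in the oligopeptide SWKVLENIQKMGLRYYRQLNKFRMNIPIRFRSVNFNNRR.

V, L, and I make up the branched-chain aliphatic group.
Matching residues: V4, L5, I8, L13, L19, I26, I28, V33.

8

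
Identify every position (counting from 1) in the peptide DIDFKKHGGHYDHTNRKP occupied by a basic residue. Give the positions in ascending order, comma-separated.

The basic amino acids are Lys (K), Arg (R), and His (H).
Matching residues: K5, K6, H7, H10, H13, R16, K17.

5, 6, 7, 10, 13, 16, 17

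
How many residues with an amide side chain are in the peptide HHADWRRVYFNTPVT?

Only N (asparagine) and Q (glutamine) carry a side-chain carboxamide.
Matching residues: N11.

1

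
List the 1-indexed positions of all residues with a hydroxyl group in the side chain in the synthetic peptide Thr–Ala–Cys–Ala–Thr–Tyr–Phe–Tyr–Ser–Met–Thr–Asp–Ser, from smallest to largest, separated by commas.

Serine (S), threonine (T), and tyrosine (Y) each carry a hydroxyl group on the side chain.
Matching residues: Thr1, Thr5, Tyr6, Tyr8, Ser9, Thr11, Ser13.

1, 5, 6, 8, 9, 11, 13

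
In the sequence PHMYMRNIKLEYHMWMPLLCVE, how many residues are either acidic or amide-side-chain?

3

Acidic: D, E. Amide-side-chain: N, Q.
Acidic residues here: E11, E22 (2).
Amide-side-chain residues here: N7 (1).
The two groups share no amino acid, so total = 2 + 1 = 3.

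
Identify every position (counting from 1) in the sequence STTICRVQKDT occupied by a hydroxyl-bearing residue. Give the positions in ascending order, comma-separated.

Serine (S), threonine (T), and tyrosine (Y) each carry a hydroxyl group on the side chain.
Matching residues: S1, T2, T3, T11.

1, 2, 3, 11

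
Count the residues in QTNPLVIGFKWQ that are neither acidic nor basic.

11

Acidic: D, E. Basic: K, R, H. All other residues are neither.
Matching residues: Q1, T2, N3, P4, L5, V6, I7, G8, F9, W11, Q12.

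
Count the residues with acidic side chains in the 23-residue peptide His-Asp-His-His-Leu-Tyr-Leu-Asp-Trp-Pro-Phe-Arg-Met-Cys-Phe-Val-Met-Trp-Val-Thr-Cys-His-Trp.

2

Aspartate (D) and glutamate (E) have carboxylic-acid side chains and are the acidic amino acids.
Matching residues: Asp2, Asp8.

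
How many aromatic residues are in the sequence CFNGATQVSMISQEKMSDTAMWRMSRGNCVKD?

2

Phenylalanine (F), tryptophan (W), and tyrosine (Y) have aromatic ring side chains.
Matching residues: F2, W22.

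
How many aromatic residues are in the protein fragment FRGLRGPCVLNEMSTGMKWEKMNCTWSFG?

Phenylalanine (F), tryptophan (W), and tyrosine (Y) have aromatic ring side chains.
Matching residues: F1, W19, W26, F28.

4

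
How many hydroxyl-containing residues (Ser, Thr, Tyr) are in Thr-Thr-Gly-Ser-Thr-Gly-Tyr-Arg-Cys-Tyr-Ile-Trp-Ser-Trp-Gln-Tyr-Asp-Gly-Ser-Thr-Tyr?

11

Matching residues: Thr1, Thr2, Ser4, Thr5, Tyr7, Tyr10, Ser13, Tyr16, Ser19, Thr20, Tyr21.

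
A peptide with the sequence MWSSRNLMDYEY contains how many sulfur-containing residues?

2

Cysteine (C, thiol) and methionine (M, thioether) are the two sulfur-containing amino acids.
Matching residues: M1, M8.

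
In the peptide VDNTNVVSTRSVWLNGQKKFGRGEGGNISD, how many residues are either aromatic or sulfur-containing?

2

Aromatic: F, W, Y. Sulfur-containing: C, M.
Aromatic residues here: W13, F20 (2).
Sulfur-containing residues here: none (0).
The two groups share no amino acid, so total = 2 + 0 = 2.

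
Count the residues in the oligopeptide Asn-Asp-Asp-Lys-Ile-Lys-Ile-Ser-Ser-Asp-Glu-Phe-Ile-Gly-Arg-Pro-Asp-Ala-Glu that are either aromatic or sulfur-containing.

Aromatic: F, W, Y. Sulfur-containing: C, M.
Aromatic residues here: Phe12 (1).
Sulfur-containing residues here: none (0).
The two groups share no amino acid, so total = 1 + 0 = 1.

1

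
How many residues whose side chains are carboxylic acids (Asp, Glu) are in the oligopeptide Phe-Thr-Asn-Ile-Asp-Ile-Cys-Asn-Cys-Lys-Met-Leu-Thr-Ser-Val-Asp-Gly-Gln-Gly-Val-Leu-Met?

Matching residues: Asp5, Asp16.

2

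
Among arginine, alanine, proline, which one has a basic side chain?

arginine

The basic amino acids are Lys (K), Arg (R), and His (H).
Of the listed options, only arginine belongs to this group.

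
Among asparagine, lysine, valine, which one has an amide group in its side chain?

asparagine

Asparagine (N) and glutamine (Q) have uncharged amide side chains.
Of the listed options, only asparagine belongs to this group.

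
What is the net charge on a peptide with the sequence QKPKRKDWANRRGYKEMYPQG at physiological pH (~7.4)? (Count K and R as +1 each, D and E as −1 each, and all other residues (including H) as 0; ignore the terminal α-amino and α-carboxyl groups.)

Positive (K, R): K2, K4, R5, K6, R11, R12, K15 → +7.
Negative (D, E): D7, E16 → −2.
Net charge = (+7) + (−2) = +5.

+5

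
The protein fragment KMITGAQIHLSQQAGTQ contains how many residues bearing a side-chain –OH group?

3

The –OH-bearing residues are Ser, Thr (aliphatic alcohols), and Tyr (phenol).
Matching residues: T4, S11, T16.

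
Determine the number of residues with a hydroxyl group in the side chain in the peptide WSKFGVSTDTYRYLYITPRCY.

Serine (S), threonine (T), and tyrosine (Y) each carry a hydroxyl group on the side chain.
Matching residues: S2, S7, T8, T10, Y11, Y13, Y15, T17, Y21.

9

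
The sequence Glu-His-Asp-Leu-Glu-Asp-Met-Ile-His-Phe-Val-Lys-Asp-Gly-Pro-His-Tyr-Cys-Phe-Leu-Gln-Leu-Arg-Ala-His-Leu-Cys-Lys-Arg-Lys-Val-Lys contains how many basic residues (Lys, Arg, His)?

10

Matching residues: His2, His9, Lys12, His16, Arg23, His25, Lys28, Arg29, Lys30, Lys32.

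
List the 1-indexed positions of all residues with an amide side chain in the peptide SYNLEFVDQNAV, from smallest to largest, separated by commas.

3, 9, 10

Asparagine (N) and glutamine (Q) have uncharged amide side chains.
Matching residues: N3, Q9, N10.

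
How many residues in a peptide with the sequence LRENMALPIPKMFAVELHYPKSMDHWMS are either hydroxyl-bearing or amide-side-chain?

Hydroxyl-bearing: S, T, Y. Amide-side-chain: N, Q.
Hydroxyl-bearing residues here: Y19, S22, S28 (3).
Amide-side-chain residues here: N4 (1).
The two groups share no amino acid, so total = 3 + 1 = 4.

4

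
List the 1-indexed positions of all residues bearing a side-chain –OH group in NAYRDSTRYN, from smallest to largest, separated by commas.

Serine (S), threonine (T), and tyrosine (Y) each carry a hydroxyl group on the side chain.
Matching residues: Y3, S6, T7, Y9.

3, 6, 7, 9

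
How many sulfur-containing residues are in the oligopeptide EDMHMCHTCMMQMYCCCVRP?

Only Cys (C) and Met (M) have a sulfur atom in the side chain.
Matching residues: M3, M5, C6, C9, M10, M11, M13, C15, C16, C17.

10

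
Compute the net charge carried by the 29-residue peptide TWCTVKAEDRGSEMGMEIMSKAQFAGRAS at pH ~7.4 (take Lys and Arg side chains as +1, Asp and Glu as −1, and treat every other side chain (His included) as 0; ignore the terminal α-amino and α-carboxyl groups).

0

Positive (K, R): K6, R10, K21, R27 → +4.
Negative (D, E): E8, D9, E13, E17 → −4.
Net charge = (+4) + (−4) = 0.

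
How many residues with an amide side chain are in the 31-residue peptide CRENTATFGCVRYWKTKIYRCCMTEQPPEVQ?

3

Only N (asparagine) and Q (glutamine) carry a side-chain carboxamide.
Matching residues: N4, Q26, Q31.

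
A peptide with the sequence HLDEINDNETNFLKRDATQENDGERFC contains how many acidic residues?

The acidic residues are Asp (D) and Glu (E), whose side chains end in a carboxylate group.
Matching residues: D3, E4, D7, E9, D16, E20, D22, E24.

8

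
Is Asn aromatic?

Phenylalanine (F), tryptophan (W), and tyrosine (Y) have aromatic ring side chains.
Asparagine is not in this group.

No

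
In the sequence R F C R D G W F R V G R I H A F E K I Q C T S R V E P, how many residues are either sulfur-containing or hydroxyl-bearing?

4

Sulfur-containing: C, M. Hydroxyl-bearing: S, T, Y.
Sulfur-containing residues here: C3, C21 (2).
Hydroxyl-bearing residues here: T22, S23 (2).
The two groups share no amino acid, so total = 2 + 2 = 4.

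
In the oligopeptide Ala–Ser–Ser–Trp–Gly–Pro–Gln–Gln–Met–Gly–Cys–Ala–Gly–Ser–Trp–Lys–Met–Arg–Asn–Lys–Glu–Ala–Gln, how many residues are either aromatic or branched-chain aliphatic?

Aromatic: F, W, Y. Branched-chain aliphatic: I, L, V.
Aromatic residues here: Trp4, Trp15 (2).
Branched-chain aliphatic residues here: none (0).
The two groups share no amino acid, so total = 2 + 0 = 2.

2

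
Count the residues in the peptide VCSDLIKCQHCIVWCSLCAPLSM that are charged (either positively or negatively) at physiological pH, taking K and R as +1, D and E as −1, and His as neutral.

Charged side chains at pH ~7.4: K, R (positive); D, E (negative).
Matching residues: D4, K7.

2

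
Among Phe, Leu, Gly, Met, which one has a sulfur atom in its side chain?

Met

Only Cys (C) and Met (M) have a sulfur atom in the side chain.
Of the listed options, only Met belongs to this group.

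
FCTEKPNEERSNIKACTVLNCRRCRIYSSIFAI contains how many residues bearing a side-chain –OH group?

The –OH-bearing residues are Ser, Thr (aliphatic alcohols), and Tyr (phenol).
Matching residues: T3, S11, T17, Y27, S28, S29.

6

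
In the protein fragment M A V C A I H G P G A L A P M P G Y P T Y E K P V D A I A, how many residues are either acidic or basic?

Acidic: D, E. Basic: H, K, R.
Acidic residues here: E22, D26 (2).
Basic residues here: H7, K23 (2).
The two groups share no amino acid, so total = 2 + 2 = 4.

4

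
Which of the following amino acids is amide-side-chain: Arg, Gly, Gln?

Only N (asparagine) and Q (glutamine) carry a side-chain carboxamide.
Of the listed options, only Gln belongs to this group.

Gln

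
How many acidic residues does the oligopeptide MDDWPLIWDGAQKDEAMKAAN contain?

Aspartate (D) and glutamate (E) have carboxylic-acid side chains and are the acidic amino acids.
Matching residues: D2, D3, D9, D14, E15.

5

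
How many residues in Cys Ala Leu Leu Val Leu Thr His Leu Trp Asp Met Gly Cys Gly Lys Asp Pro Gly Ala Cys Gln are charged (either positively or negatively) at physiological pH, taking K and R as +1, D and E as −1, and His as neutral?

Charged side chains at pH ~7.4: K, R (positive); D, E (negative).
Matching residues: Asp11, Lys16, Asp17.

3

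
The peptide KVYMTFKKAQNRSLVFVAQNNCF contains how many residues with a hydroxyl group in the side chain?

Serine (S), threonine (T), and tyrosine (Y) each carry a hydroxyl group on the side chain.
Matching residues: Y3, T5, S13.

3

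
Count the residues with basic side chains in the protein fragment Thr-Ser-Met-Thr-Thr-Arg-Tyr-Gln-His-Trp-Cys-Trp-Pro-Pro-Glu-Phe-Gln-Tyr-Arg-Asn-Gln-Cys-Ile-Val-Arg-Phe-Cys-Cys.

4

The basic amino acids are Lys (K), Arg (R), and His (H).
Matching residues: Arg6, His9, Arg19, Arg25.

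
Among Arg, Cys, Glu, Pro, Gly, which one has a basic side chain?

Arg

The basic amino acids are Lys (K), Arg (R), and His (H).
Of the listed options, only Arg belongs to this group.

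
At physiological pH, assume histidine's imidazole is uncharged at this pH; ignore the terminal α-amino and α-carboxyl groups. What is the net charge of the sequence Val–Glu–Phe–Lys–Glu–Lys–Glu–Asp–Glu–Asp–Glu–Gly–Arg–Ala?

-4

Near pH 7.4, K and R contribute +1 each, D and E contribute −1 each, and every other side chain (His included, as stated) is uncharged.
Positive (K, R): Lys4, Lys6, Arg13 → +3.
Negative (D, E): Glu2, Glu5, Glu7, Asp8, Glu9, Asp10, Glu11 → −7.
Net charge = (+3) + (−7) = −4.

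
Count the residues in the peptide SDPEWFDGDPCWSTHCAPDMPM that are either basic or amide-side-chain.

1

Basic: H, K, R. Amide-side-chain: N, Q.
Basic residues here: H15 (1).
Amide-side-chain residues here: none (0).
The two groups share no amino acid, so total = 1 + 0 = 1.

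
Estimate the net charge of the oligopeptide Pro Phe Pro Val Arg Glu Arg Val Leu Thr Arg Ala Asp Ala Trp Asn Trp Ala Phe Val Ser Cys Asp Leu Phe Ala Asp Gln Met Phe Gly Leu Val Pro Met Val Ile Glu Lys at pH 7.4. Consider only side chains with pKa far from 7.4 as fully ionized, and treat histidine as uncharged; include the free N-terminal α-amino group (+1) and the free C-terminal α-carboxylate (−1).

-1

At pH ~7.4 the Lys and Arg side chains are protonated (+1), the Asp and Glu side chains are deprotonated (−1), and with His taken as neutral all other side chains carry no charge.
Positive (K, R): Arg5, Arg7, Arg11, Lys39 → +4.
Negative (D, E): Glu6, Asp13, Asp23, Asp27, Glu38 → −5.
The N-terminus (+1) and C-terminus (−1) cancel.
Net charge = (+4) + (−5) = −1.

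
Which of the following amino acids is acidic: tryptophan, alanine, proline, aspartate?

The acidic residues are Asp (D) and Glu (E), whose side chains end in a carboxylate group.
Of the listed options, only aspartate belongs to this group.

aspartate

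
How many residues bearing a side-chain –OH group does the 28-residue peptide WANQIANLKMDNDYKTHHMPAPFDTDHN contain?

3

Serine (S), threonine (T), and tyrosine (Y) each carry a hydroxyl group on the side chain.
Matching residues: Y14, T16, T25.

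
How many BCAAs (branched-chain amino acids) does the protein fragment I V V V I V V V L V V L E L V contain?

V, L, and I make up the branched-chain aliphatic group.
Matching residues: I1, V2, V3, V4, I5, V6, V7, V8, L9, V10, V11, L12, L14, V15.

14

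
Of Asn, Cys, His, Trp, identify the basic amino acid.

His

K, R, and H are the three residues with basic side chains (ε-amine, guanidinium, and imidazole respectively).
Of the listed options, only His belongs to this group.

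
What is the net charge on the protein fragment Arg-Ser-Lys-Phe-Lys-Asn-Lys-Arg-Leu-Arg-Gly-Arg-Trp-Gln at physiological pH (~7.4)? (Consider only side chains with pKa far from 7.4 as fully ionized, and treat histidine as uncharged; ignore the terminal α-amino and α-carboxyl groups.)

+7

The side chains ionized at physiological pH are Lys/Arg (+1) and Asp/Glu (−1); with His treated as neutral, nothing else contributes.
Positive (K, R): Arg1, Lys3, Lys5, Lys7, Arg8, Arg10, Arg12 → +7.
Negative (D, E): none → −0.
Net charge = (+7) + (−0) = +7.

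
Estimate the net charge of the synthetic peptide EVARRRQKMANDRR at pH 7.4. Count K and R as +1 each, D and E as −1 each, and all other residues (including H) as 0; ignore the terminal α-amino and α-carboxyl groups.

Positive (K, R): R4, R5, R6, K8, R13, R14 → +6.
Negative (D, E): E1, D12 → −2.
Net charge = (+6) + (−2) = +4.

+4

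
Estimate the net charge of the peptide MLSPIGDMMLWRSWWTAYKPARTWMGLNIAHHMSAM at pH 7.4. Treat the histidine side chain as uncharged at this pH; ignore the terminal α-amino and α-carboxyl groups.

At pH ~7.4 the Lys and Arg side chains are protonated (+1), the Asp and Glu side chains are deprotonated (−1), and with His taken as neutral all other side chains carry no charge.
Positive (K, R): R12, K19, R22 → +3.
Negative (D, E): D7 → −1.
Net charge = (+3) + (−1) = +2.

+2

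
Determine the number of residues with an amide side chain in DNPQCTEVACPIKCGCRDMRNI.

3

Only N (asparagine) and Q (glutamine) carry a side-chain carboxamide.
Matching residues: N2, Q4, N21.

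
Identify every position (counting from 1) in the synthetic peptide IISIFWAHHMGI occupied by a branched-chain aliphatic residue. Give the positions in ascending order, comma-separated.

1, 2, 4, 12

Matching residues: I1, I2, I4, I12.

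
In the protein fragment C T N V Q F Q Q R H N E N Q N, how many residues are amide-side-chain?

Only N (asparagine) and Q (glutamine) carry a side-chain carboxamide.
Matching residues: N3, Q5, Q7, Q8, N11, N13, Q14, N15.

8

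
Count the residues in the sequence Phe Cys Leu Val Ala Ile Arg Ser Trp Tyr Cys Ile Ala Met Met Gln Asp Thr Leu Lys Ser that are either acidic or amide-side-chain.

2

Acidic: D, E. Amide-side-chain: N, Q.
Acidic residues here: Asp17 (1).
Amide-side-chain residues here: Gln16 (1).
The two groups share no amino acid, so total = 1 + 1 = 2.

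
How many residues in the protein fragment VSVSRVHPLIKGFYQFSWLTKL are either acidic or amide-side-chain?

1

Acidic: D, E. Amide-side-chain: N, Q.
Acidic residues here: none (0).
Amide-side-chain residues here: Q15 (1).
The two groups share no amino acid, so total = 0 + 1 = 1.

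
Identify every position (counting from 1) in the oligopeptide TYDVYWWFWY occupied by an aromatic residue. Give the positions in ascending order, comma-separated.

2, 5, 6, 7, 8, 9, 10

F, W, and Y each carry an aromatic ring on the side chain.
Matching residues: Y2, Y5, W6, W7, F8, W9, Y10.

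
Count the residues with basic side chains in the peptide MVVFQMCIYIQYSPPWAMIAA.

0

K, R, and H are the three residues with basic side chains (ε-amine, guanidinium, and imidazole respectively).
None of the 21 residues belong to this group.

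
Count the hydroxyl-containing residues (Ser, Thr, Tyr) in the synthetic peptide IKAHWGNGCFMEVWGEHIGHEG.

0

None of the 22 residues belong to this group.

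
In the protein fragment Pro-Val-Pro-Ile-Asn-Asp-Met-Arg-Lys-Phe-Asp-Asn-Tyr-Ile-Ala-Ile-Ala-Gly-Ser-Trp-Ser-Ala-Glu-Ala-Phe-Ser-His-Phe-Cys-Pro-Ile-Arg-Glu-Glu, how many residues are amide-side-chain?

Asparagine (N) and glutamine (Q) have uncharged amide side chains.
Matching residues: Asn5, Asn12.

2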